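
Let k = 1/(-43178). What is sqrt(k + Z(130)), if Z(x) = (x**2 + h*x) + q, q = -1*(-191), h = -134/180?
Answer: sqrt(285147025599830)/129534 ≈ 130.36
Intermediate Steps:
h = -67/90 (h = -134*1/180 = -67/90 ≈ -0.74444)
q = 191
k = -1/43178 ≈ -2.3160e-5
Z(x) = 191 + x**2 - 67*x/90 (Z(x) = (x**2 - 67*x/90) + 191 = 191 + x**2 - 67*x/90)
sqrt(k + Z(130)) = sqrt(-1/43178 + (191 + 130**2 - 67/90*130)) = sqrt(-1/43178 + (191 + 16900 - 871/9)) = sqrt(-1/43178 + 152948/9) = sqrt(6603988735/388602) = sqrt(285147025599830)/129534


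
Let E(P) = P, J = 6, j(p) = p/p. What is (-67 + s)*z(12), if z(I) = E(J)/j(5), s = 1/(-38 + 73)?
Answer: -14064/35 ≈ -401.83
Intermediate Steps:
s = 1/35 ≈ 0.028571
j(p) = 1
z(I) = 6 (z(I) = 6/1 = 6*1 = 6)
(-67 + s)*z(12) = (-67 + 1/35)*6 = -2344/35*6 = -14064/35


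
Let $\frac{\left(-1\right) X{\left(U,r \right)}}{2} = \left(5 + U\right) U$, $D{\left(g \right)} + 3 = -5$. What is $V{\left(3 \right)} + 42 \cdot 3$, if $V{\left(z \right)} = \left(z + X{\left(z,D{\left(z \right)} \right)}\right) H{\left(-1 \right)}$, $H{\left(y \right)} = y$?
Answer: $171$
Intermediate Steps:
$D{\left(g \right)} = -8$ ($D{\left(g \right)} = -3 - 5 = -8$)
$X{\left(U,r \right)} = - 2 U \left(5 + U\right)$ ($X{\left(U,r \right)} = - 2 \left(5 + U\right) U = - 2 U \left(5 + U\right)$)
$V{\left(z \right)} = - z + 2 z \left(5 + z\right)$ ($V{\left(z \right)} = \left(z - 2 z \left(5 + z\right)\right) \left(-1\right) = - z + 2 z \left(5 + z\right)$)
$V{\left(3 \right)} + 42 \cdot 3 = 3 \left(9 + 2 \cdot 3\right) + 42 \cdot 3 = 3 \left(9 + 6\right) + 126 = 3 \cdot 15 + 126 = 45 + 126 = 171$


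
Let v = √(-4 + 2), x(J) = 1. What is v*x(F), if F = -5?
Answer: I*√2 ≈ 1.4142*I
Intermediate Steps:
v = I*√2 (v = √(-2) = I*√2 ≈ 1.4142*I)
v*x(F) = (I*√2)*1 = I*√2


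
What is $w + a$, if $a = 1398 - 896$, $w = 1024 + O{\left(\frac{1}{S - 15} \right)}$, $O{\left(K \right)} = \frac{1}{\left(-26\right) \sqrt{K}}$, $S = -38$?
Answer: $1526 + \frac{i \sqrt{53}}{26} \approx 1526.0 + 0.28 i$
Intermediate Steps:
$O{\left(K \right)} = - \frac{1}{26 \sqrt{K}}$
$w = 1024 + \frac{i \sqrt{53}}{26}$ ($w = 1024 - \frac{1}{26 \frac{i \sqrt{53}}{53}} = 1024 - \frac{\left(-1\right) i \sqrt{53}}{26} = 1024 + \frac{i \sqrt{53}}{26} \approx 1024.0 + 0.28 i$)
$a = 502$ ($a = 1398 - 896 = 502$)
$w + a = \left(1024 + \frac{i \sqrt{53}}{26}\right) + 502 = 1526 + \frac{i \sqrt{53}}{26}$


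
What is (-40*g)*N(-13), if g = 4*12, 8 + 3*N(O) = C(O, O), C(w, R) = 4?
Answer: 2560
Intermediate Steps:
N(O) = -4/3 (N(O) = -8/3 + (⅓)*4 = -8/3 + 4/3 = -4/3)
g = 48
(-40*g)*N(-13) = -40*48*(-4/3) = -1920*(-4/3) = 2560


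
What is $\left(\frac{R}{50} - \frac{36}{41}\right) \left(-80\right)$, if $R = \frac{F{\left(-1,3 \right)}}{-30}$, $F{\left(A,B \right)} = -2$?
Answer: $\frac{215672}{3075} \approx 70.137$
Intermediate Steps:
$R = \frac{1}{15}$ ($R = - \frac{2}{-30} = \left(-2\right) \left(- \frac{1}{30}\right) = \frac{1}{15} \approx 0.066667$)
$\left(\frac{R}{50} - \frac{36}{41}\right) \left(-80\right) = \left(\frac{1}{15 \cdot 50} - \frac{36}{41}\right) \left(-80\right) = \left(\frac{1}{15} \cdot \frac{1}{50} - \frac{36}{41}\right) \left(-80\right) = \left(\frac{1}{750} - \frac{36}{41}\right) \left(-80\right) = \left(- \frac{26959}{30750}\right) \left(-80\right) = \frac{215672}{3075}$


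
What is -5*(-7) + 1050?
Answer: 1085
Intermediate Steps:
-5*(-7) + 1050 = 35 + 1050 = 1085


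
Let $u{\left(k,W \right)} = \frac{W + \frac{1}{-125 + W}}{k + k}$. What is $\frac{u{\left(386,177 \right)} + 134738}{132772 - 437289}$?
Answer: $- \frac{5408931477}{12224530448} \approx -0.44247$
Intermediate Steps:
$u{\left(k,W \right)} = \frac{W + \frac{1}{-125 + W}}{2 k}$
$\frac{u{\left(386,177 \right)} + 134738}{132772 - 437289} = \frac{\frac{1 + 177^{2} - 22125}{2 \cdot 386 \left(-125 + 177\right)} + 134738}{132772 - 437289} = \frac{\frac{1}{2} \cdot \frac{1}{386} \cdot \frac{1}{52} \left(1 + 31329 - 22125\right) + 134738}{-304517} = \left(\frac{1}{2} \cdot \frac{1}{386} \cdot \frac{1}{52} \cdot 9205 + 134738\right) \left(- \frac{1}{304517}\right) = \left(\frac{9205}{40144} + 134738\right) \left(- \frac{1}{304517}\right) = \frac{5408931477}{40144} \left(- \frac{1}{304517}\right) = - \frac{5408931477}{12224530448}$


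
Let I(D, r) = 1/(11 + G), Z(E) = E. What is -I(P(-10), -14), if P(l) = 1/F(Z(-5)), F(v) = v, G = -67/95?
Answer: -95/978 ≈ -0.097137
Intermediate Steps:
G = -67/95 (G = -67*1/95 = -67/95 ≈ -0.70526)
P(l) = -⅕ (P(l) = 1/(-5) = -⅕)
I(D, r) = 95/978 (I(D, r) = 1/(11 - 67/95) = 1/(978/95) = 95/978)
-I(P(-10), -14) = -1*95/978 = -95/978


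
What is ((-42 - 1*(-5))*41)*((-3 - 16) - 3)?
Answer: 33374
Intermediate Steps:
((-42 - 1*(-5))*41)*((-3 - 16) - 3) = ((-42 + 5)*41)*(-19 - 3) = -37*41*(-22) = -1517*(-22) = 33374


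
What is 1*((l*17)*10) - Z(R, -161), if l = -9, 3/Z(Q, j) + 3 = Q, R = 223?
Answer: -336603/220 ≈ -1530.0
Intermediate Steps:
Z(Q, j) = 3/(-3 + Q)
1*((l*17)*10) - Z(R, -161) = 1*(-9*17*10) - 3/(-3 + 223) = 1*(-153*10) - 3/220 = 1*(-1530) - 3/220 = -1530 - 1*3/220 = -1530 - 3/220 = -336603/220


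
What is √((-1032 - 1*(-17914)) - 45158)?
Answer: 2*I*√7069 ≈ 168.15*I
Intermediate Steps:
√((-1032 - 1*(-17914)) - 45158) = √((-1032 + 17914) - 45158) = √(16882 - 45158) = √(-28276) = 2*I*√7069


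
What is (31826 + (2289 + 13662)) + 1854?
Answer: 49631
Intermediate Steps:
(31826 + (2289 + 13662)) + 1854 = (31826 + 15951) + 1854 = 47777 + 1854 = 49631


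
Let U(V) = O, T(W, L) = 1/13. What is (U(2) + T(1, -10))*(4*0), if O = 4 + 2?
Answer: 0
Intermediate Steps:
T(W, L) = 1/13
O = 6
U(V) = 6
(U(2) + T(1, -10))*(4*0) = (6 + 1/13)*(4*0) = (79/13)*0 = 0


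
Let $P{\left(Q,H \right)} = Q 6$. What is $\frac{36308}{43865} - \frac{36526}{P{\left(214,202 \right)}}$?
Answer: $- \frac{777796759}{28161330} \approx -27.619$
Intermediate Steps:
$P{\left(Q,H \right)} = 6 Q$
$\frac{36308}{43865} - \frac{36526}{P{\left(214,202 \right)}} = \frac{36308}{43865} - \frac{36526}{6 \cdot 214} = 36308 \cdot \frac{1}{43865} - \frac{36526}{1284} = \frac{36308}{43865} - \frac{18263}{642} = - \frac{777796759}{28161330}$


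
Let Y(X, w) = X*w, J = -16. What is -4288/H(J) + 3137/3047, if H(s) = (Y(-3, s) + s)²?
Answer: -153957/48752 ≈ -3.1580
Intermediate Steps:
H(s) = 4*s² (H(s) = (-3*s + s)² = (-2*s)² = 4*s²)
-4288/H(J) + 3137/3047 = -4288/(4*(-16)²) + 3137/3047 = -4288/(4*256) + 3137*(1/3047) = -4288/1024 + 3137/3047 = -4288*1/1024 + 3137/3047 = -67/16 + 3137/3047 = -153957/48752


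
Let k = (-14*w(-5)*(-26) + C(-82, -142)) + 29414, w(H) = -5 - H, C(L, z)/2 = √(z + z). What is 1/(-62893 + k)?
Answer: -33479/1120844577 - 4*I*√71/1120844577 ≈ -2.9869e-5 - 3.0071e-8*I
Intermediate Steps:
C(L, z) = 2*√2*√z (C(L, z) = 2*√(z + z) = 2*√(2*z) = 2*(√2*√z) = 2*√2*√z)
k = 29414 + 4*I*√71 (k = (-14*(-5 - 1*(-5))*(-26) + 2*√2*√(-142)) + 29414 = (-14*(-5 + 5)*(-26) + 2*√2*(I*√142)) + 29414 = (-14*0*(-26) + 4*I*√71) + 29414 = (0*(-26) + 4*I*√71) + 29414 = (0 + 4*I*√71) + 29414 = 4*I*√71 + 29414 = 29414 + 4*I*√71 ≈ 29414.0 + 33.705*I)
1/(-62893 + k) = 1/(-62893 + (29414 + 4*I*√71)) = 1/(-33479 + 4*I*√71)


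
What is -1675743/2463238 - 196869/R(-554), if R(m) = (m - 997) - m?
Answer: 483264486051/2455848286 ≈ 196.78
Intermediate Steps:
R(m) = -997 (R(m) = (-997 + m) - m = -997)
-1675743/2463238 - 196869/R(-554) = -1675743/2463238 - 196869/(-997) = -1675743*1/2463238 - 196869*(-1/997) = -1675743/2463238 + 196869/997 = 483264486051/2455848286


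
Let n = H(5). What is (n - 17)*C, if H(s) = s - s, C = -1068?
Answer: 18156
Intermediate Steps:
H(s) = 0
n = 0
(n - 17)*C = (0 - 17)*(-1068) = -17*(-1068) = 18156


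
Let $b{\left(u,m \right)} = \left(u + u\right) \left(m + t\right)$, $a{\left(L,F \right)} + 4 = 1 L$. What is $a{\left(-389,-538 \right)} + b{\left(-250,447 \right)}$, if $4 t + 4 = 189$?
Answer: $-247018$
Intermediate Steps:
$t = \frac{185}{4}$ ($t = -1 + \frac{1}{4} \cdot 189 = -1 + \frac{189}{4} = \frac{185}{4} \approx 46.25$)
$a{\left(L,F \right)} = -4 + L$ ($a{\left(L,F \right)} = -4 + 1 L = -4 + L$)
$b{\left(u,m \right)} = 2 u \left(\frac{185}{4} + m\right)$ ($b{\left(u,m \right)} = \left(u + u\right) \left(m + \frac{185}{4}\right) = 2 u \left(\frac{185}{4} + m\right)$)
$a{\left(-389,-538 \right)} + b{\left(-250,447 \right)} = \left(-4 - 389\right) + \frac{1}{2} \left(-250\right) \left(185 + 4 \cdot 447\right) = -393 + \frac{1}{2} \left(-250\right) \left(185 + 1788\right) = -393 + \frac{1}{2} \left(-250\right) 1973 = -393 - 246625 = -247018$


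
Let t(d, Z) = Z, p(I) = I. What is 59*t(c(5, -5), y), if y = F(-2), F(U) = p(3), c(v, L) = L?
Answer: 177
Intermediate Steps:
F(U) = 3
y = 3
59*t(c(5, -5), y) = 59*3 = 177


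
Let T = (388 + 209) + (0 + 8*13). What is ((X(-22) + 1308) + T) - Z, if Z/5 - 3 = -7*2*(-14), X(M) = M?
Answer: 992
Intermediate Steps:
Z = 995 (Z = 15 + 5*(-7*2*(-14)) = 15 + 5*(-14*(-14)) = 15 + 5*196 = 15 + 980 = 995)
T = 701 (T = 597 + (0 + 104) = 597 + 104 = 701)
((X(-22) + 1308) + T) - Z = ((-22 + 1308) + 701) - 1*995 = (1286 + 701) - 995 = 1987 - 995 = 992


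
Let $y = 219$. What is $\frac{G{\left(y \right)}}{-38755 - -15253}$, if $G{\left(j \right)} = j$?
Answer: $- \frac{73}{7834} \approx -0.0093184$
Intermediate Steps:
$\frac{G{\left(y \right)}}{-38755 - -15253} = \frac{219}{-38755 - -15253} = \frac{219}{-38755 + 15253} = \frac{219}{-23502} = 219 \left(- \frac{1}{23502}\right) = - \frac{73}{7834}$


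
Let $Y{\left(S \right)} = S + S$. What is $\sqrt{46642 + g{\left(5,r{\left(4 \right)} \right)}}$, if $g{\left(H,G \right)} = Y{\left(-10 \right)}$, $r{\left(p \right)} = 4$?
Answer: $\sqrt{46622} \approx 215.92$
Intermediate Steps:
$Y{\left(S \right)} = 2 S$
$g{\left(H,G \right)} = -20$ ($g{\left(H,G \right)} = 2 \left(-10\right) = -20$)
$\sqrt{46642 + g{\left(5,r{\left(4 \right)} \right)}} = \sqrt{46642 - 20} = \sqrt{46622}$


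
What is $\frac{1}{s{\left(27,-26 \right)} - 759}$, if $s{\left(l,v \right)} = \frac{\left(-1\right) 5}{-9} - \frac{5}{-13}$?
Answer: $- \frac{117}{88693} \approx -0.0013192$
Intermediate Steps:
$s{\left(l,v \right)} = \frac{110}{117}$ ($s{\left(l,v \right)} = \left(-5\right) \left(- \frac{1}{9}\right) - - \frac{5}{13} = \frac{5}{9} + \frac{5}{13} = \frac{110}{117}$)
$\frac{1}{s{\left(27,-26 \right)} - 759} = \frac{1}{\frac{110}{117} - 759} = \frac{1}{- \frac{88693}{117}} = - \frac{117}{88693}$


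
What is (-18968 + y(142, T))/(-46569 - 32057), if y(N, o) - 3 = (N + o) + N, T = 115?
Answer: 9283/39313 ≈ 0.23613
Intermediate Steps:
y(N, o) = 3 + o + 2*N (y(N, o) = 3 + ((N + o) + N) = 3 + (o + 2*N) = 3 + o + 2*N)
(-18968 + y(142, T))/(-46569 - 32057) = (-18968 + (3 + 115 + 2*142))/(-46569 - 32057) = (-18968 + (3 + 115 + 284))/(-78626) = (-18968 + 402)*(-1/78626) = -18566*(-1/78626) = 9283/39313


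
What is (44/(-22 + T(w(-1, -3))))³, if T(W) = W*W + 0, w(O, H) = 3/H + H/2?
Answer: -5451776/250047 ≈ -21.803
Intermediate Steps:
w(O, H) = H/2 + 3/H (w(O, H) = 3/H + H*(½) = 3/H + H/2 = H/2 + 3/H)
T(W) = W² (T(W) = W² + 0 = W²)
(44/(-22 + T(w(-1, -3))))³ = (44/(-22 + ((½)*(-3) + 3/(-3))²))³ = (44/(-22 + (-3/2 + 3*(-⅓))²))³ = (44/(-22 + (-3/2 - 1)²))³ = (44/(-22 + (-5/2)²))³ = (44/(-22 + 25/4))³ = (44/(-63/4))³ = (44*(-4/63))³ = (-176/63)³ = -5451776/250047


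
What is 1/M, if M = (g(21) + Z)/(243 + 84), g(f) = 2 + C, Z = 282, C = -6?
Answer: 327/278 ≈ 1.1763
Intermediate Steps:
g(f) = -4 (g(f) = 2 - 6 = -4)
M = 278/327 (M = (-4 + 282)/(243 + 84) = 278/327 ≈ 0.85015)
1/M = 1/(278/327) = 327/278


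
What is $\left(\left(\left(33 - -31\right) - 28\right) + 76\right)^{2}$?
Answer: $12544$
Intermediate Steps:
$\left(\left(\left(33 - -31\right) - 28\right) + 76\right)^{2} = \left(\left(\left(33 + 31\right) - 28\right) + 76\right)^{2} = \left(\left(64 - 28\right) + 76\right)^{2} = \left(36 + 76\right)^{2} = 112^{2} = 12544$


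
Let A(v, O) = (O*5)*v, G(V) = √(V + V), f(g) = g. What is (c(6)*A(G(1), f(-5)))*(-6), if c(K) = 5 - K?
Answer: -150*√2 ≈ -212.13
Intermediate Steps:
G(V) = √2*√V (G(V) = √(2*V) = √2*√V)
A(v, O) = 5*O*v (A(v, O) = (5*O)*v = 5*O*v)
(c(6)*A(G(1), f(-5)))*(-6) = ((5 - 1*6)*(5*(-5)*(√2*√1)))*(-6) = ((5 - 6)*(5*(-5)*(√2*1)))*(-6) = -5*(-5)*√2*(-6) = -(-25)*√2*(-6) = (25*√2)*(-6) = -150*√2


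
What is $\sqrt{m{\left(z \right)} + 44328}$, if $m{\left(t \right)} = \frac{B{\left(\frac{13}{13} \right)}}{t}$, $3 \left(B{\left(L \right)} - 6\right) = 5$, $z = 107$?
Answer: $\frac{\sqrt{4567608831}}{321} \approx 210.54$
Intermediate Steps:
$B{\left(L \right)} = \frac{23}{3}$ ($B{\left(L \right)} = 6 + \frac{1}{3} \cdot 5 = 6 + \frac{5}{3} = \frac{23}{3}$)
$m{\left(t \right)} = \frac{23}{3 t}$
$\sqrt{m{\left(z \right)} + 44328} = \sqrt{\frac{23}{3 \cdot 107} + 44328} = \sqrt{\frac{23}{3} \cdot \frac{1}{107} + 44328} = \sqrt{\frac{23}{321} + 44328} = \sqrt{\frac{14229311}{321}} = \frac{\sqrt{4567608831}}{321}$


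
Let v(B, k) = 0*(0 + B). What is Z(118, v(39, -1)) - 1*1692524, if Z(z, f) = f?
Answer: -1692524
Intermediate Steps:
v(B, k) = 0 (v(B, k) = 0*B = 0)
Z(118, v(39, -1)) - 1*1692524 = 0 - 1*1692524 = 0 - 1692524 = -1692524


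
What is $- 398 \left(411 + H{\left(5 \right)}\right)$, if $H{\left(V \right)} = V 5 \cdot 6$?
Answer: $-223278$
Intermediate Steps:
$H{\left(V \right)} = 30 V$ ($H{\left(V \right)} = 5 V 6 = 30 V$)
$- 398 \left(411 + H{\left(5 \right)}\right) = - 398 \left(411 + 30 \cdot 5\right) = - 398 \left(411 + 150\right) = \left(-398\right) 561 = -223278$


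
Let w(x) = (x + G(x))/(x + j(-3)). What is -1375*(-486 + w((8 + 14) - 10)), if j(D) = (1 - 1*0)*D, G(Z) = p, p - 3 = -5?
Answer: 6000500/9 ≈ 6.6672e+5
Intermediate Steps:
p = -2 (p = 3 - 5 = -2)
G(Z) = -2
j(D) = D (j(D) = (1 + 0)*D = 1*D = D)
w(x) = (-2 + x)/(-3 + x) (w(x) = (x - 2)/(x - 3) = (-2 + x)/(-3 + x))
-1375*(-486 + w((8 + 14) - 10)) = -1375*(-486 + (-2 + ((8 + 14) - 10))/(-3 + ((8 + 14) - 10))) = -1375*(-486 + (-2 + (22 - 10))/(-3 + (22 - 10))) = -1375*(-486 + (-2 + 12)/(-3 + 12)) = -1375*(-486 + 10/9) = -1375*(-4364/9) = 6000500/9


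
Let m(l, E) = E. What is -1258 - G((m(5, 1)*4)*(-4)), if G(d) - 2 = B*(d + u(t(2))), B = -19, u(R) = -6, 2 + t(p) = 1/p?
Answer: -1678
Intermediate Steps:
t(p) = -2 + 1/p
G(d) = 116 - 19*d (G(d) = 2 - 19*(d - 6) = 2 - 19*(-6 + d) = 2 + (114 - 19*d) = 116 - 19*d)
-1258 - G((m(5, 1)*4)*(-4)) = -1258 - (116 - 19*1*4*(-4)) = -1258 - (116 - 76*(-4)) = -1258 - (116 - 19*(-16)) = -1258 - (116 + 304) = -1258 - 1*420 = -1258 - 420 = -1678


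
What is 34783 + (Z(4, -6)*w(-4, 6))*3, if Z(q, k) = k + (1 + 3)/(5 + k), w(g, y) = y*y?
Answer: 33703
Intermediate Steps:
w(g, y) = y**2
Z(q, k) = k + 4/(5 + k)
34783 + (Z(4, -6)*w(-4, 6))*3 = 34783 + (((4 + (-6)**2 + 5*(-6))/(5 - 6))*6**2)*3 = 34783 + (((4 + 36 - 30)/(-1))*36)*3 = 34783 + (-1*10*36)*3 = 34783 - 10*36*3 = 34783 - 360*3 = 34783 - 1080 = 33703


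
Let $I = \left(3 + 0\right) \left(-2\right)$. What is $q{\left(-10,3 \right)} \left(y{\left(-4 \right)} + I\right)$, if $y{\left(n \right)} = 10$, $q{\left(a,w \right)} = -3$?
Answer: $-12$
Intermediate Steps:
$I = -6$ ($I = 3 \left(-2\right) = -6$)
$q{\left(-10,3 \right)} \left(y{\left(-4 \right)} + I\right) = - 3 \left(10 - 6\right) = \left(-3\right) 4 = -12$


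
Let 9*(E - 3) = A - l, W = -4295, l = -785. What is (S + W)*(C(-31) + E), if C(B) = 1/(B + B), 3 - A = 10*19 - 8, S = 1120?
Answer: -41525825/186 ≈ -2.2326e+5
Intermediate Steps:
A = -179 (A = 3 - (10*19 - 8) = 3 - (190 - 8) = 3 - 1*182 = 3 - 182 = -179)
C(B) = 1/(2*B)
E = 211/3 (E = 3 + (-179 - 1*(-785))/9 = 3 + (-179 + 785)/9 = 3 + (1/9)*606 = 3 + 202/3 = 211/3 ≈ 70.333)
(S + W)*(C(-31) + E) = (1120 - 4295)*((1/2)/(-31) + 211/3) = -3175*((1/2)*(-1/31) + 211/3) = -3175*(-1/62 + 211/3) = -3175*13079/186 = -41525825/186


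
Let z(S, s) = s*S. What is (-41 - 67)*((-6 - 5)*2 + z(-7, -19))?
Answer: -11988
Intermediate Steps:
z(S, s) = S*s
(-41 - 67)*((-6 - 5)*2 + z(-7, -19)) = (-41 - 67)*((-6 - 5)*2 - 7*(-19)) = -108*(-11*2 + 133) = -108*(-22 + 133) = -108*111 = -11988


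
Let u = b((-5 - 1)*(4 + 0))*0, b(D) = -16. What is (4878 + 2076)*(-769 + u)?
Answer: -5347626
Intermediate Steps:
u = 0 (u = -16*0 = 0)
(4878 + 2076)*(-769 + u) = (4878 + 2076)*(-769 + 0) = 6954*(-769) = -5347626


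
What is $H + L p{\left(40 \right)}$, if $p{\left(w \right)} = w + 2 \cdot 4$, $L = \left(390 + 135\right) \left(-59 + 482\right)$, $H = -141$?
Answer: $10659459$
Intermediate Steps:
$L = 222075$ ($L = 525 \cdot 423 = 222075$)
$p{\left(w \right)} = 8 + w$ ($p{\left(w \right)} = w + 8 = 8 + w$)
$H + L p{\left(40 \right)} = -141 + 222075 \left(8 + 40\right) = -141 + 222075 \cdot 48 = -141 + 10659600 = 10659459$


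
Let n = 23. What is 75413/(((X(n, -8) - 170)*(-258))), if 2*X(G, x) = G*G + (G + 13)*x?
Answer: 75413/12771 ≈ 5.9050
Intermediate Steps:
X(G, x) = G²/2 + x*(13 + G)/2 (X(G, x) = (G*G + (G + 13)*x)/2 = (G² + (13 + G)*x)/2 = (G² + x*(13 + G))/2 = G²/2 + x*(13 + G)/2)
75413/(((X(n, -8) - 170)*(-258))) = 75413/(((((½)*23² + (13/2)*(-8) + (½)*23*(-8)) - 170)*(-258))) = 75413/(((((½)*529 - 52 - 92) - 170)*(-258))) = 75413/((((529/2 - 52 - 92) - 170)*(-258))) = 75413/(((241/2 - 170)*(-258))) = 75413/((-99/2*(-258))) = 75413/12771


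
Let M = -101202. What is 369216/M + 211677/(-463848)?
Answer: -10704568829/2607908072 ≈ -4.1047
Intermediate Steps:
369216/M + 211677/(-463848) = 369216/(-101202) + 211677/(-463848) = 369216*(-1/101202) + 211677*(-1/463848) = -61536/16867 - 70559/154616 = -10704568829/2607908072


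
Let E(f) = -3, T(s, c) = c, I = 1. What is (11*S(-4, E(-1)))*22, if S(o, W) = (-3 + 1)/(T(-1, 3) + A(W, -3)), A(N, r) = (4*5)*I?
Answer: -484/23 ≈ -21.043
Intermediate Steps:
A(N, r) = 20 (A(N, r) = (4*5)*1 = 20*1 = 20)
S(o, W) = -2/23 (S(o, W) = (-3 + 1)/(3 + 20) = -2/23)
(11*S(-4, E(-1)))*22 = (11*(-2/23))*22 = -22/23*22 = -484/23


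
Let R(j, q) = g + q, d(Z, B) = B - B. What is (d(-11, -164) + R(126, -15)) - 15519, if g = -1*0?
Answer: -15534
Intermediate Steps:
g = 0
d(Z, B) = 0
R(j, q) = q (R(j, q) = 0 + q = q)
(d(-11, -164) + R(126, -15)) - 15519 = (0 - 15) - 15519 = -15 - 15519 = -15534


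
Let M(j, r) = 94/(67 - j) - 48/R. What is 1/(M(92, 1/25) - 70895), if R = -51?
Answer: -425/30131573 ≈ -1.4105e-5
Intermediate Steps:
M(j, r) = 16/17 + 94/(67 - j) (M(j, r) = 94/(67 - j) - 48/(-51) = 94/(67 - j) - 48*(-1/51) = 94/(67 - j) + 16/17 = 16/17 + 94/(67 - j))
1/(M(92, 1/25) - 70895) = 1/(2*(-1335 + 8*92)/(17*(-67 + 92)) - 70895) = 1/((2/17)*(-1335 + 736)/25 - 70895) = 1/((2/17)*(1/25)*(-599) - 70895) = 1/(-1198/425 - 70895) = 1/(-30131573/425) = -425/30131573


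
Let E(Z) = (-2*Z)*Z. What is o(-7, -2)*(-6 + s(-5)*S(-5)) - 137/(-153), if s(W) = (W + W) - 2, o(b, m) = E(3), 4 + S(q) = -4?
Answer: -247723/153 ≈ -1619.1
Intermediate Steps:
S(q) = -8 (S(q) = -4 - 4 = -8)
E(Z) = -2*Z**2
o(b, m) = -18 (o(b, m) = -2*3**2 = -2*9 = -18)
s(W) = -2 + 2*W (s(W) = 2*W - 2 = -2 + 2*W)
o(-7, -2)*(-6 + s(-5)*S(-5)) - 137/(-153) = -18*(-6 + (-2 + 2*(-5))*(-8)) - 137/(-153) = -18*(-6 + (-2 - 10)*(-8)) - 137*(-1/153) = -18*(-6 - 12*(-8)) + 137/153 = -18*(-6 + 96) + 137/153 = -18*90 + 137/153 = -1620 + 137/153 = -247723/153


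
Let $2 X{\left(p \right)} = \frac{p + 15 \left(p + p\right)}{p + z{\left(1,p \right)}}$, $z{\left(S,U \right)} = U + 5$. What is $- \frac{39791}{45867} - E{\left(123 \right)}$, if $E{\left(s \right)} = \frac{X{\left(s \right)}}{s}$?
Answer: $- \frac{21396959}{23025234} \approx -0.92928$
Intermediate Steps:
$z{\left(S,U \right)} = 5 + U$
$X{\left(p \right)} = \frac{31 p}{2 \left(5 + 2 p\right)}$ ($X{\left(p \right)} = \frac{\left(p + 15 \left(p + p\right)\right) \frac{1}{p + \left(5 + p\right)}}{2} = \frac{\left(p + 15 \cdot 2 p\right) \frac{1}{5 + 2 p}}{2} = \frac{\left(p + 30 p\right) \frac{1}{5 + 2 p}}{2} = \frac{31 p \frac{1}{5 + 2 p}}{2} = \frac{31 p}{2 \left(5 + 2 p\right)}$)
$E{\left(s \right)} = \frac{31}{2 \left(5 + 2 s\right)}$ ($E{\left(s \right)} = \frac{\frac{31}{2} s \frac{1}{5 + 2 s}}{s} = \frac{31}{2 \left(5 + 2 s\right)}$)
$- \frac{39791}{45867} - E{\left(123 \right)} = - \frac{39791}{45867} - \frac{31}{2 \left(5 + 2 \cdot 123\right)} = \left(-39791\right) \frac{1}{45867} - \frac{31}{2 \left(5 + 246\right)} = - \frac{39791}{45867} - \frac{31}{2 \cdot 251} = - \frac{39791}{45867} - \frac{31}{2} \cdot \frac{1}{251} = - \frac{39791}{45867} - \frac{31}{502} = - \frac{21396959}{23025234}$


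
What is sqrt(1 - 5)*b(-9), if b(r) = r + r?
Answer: -36*I ≈ -36.0*I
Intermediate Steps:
b(r) = 2*r
sqrt(1 - 5)*b(-9) = sqrt(1 - 5)*(2*(-9)) = sqrt(-4)*(-18) = (2*I)*(-18) = -36*I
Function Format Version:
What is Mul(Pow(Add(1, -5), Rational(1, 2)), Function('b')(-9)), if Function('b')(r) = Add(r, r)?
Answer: Mul(-36, I) ≈ Mul(-36.000, I)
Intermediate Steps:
Function('b')(r) = Mul(2, r)
Mul(Pow(Add(1, -5), Rational(1, 2)), Function('b')(-9)) = Mul(Pow(Add(1, -5), Rational(1, 2)), Mul(2, -9)) = Mul(Pow(-4, Rational(1, 2)), -18) = Mul(Mul(2, I), -18) = Mul(-36, I)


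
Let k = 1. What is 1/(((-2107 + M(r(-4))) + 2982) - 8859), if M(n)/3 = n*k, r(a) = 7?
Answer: -1/7963 ≈ -0.00012558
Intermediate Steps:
M(n) = 3*n (M(n) = 3*(n*1) = 3*n)
1/(((-2107 + M(r(-4))) + 2982) - 8859) = 1/(((-2107 + 3*7) + 2982) - 8859) = 1/(((-2107 + 21) + 2982) - 8859) = 1/((-2086 + 2982) - 8859) = 1/(896 - 8859) = 1/(-7963) = -1/7963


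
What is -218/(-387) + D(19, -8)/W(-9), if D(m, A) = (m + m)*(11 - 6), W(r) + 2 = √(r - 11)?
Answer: (-36547*I + 218*√5)/(387*(I + √5)) ≈ -15.27 - 35.404*I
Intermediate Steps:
W(r) = -2 + √(-11 + r) (W(r) = -2 + √(r - 11) = -2 + √(-11 + r))
D(m, A) = 10*m (D(m, A) = (2*m)*5 = 10*m)
-218/(-387) + D(19, -8)/W(-9) = -218/(-387) + (10*19)/(-2 + √(-11 - 9)) = -218*(-1/387) + 190/(-2 + √(-20)) = 218/387 + 190/(-2 + 2*I*√5)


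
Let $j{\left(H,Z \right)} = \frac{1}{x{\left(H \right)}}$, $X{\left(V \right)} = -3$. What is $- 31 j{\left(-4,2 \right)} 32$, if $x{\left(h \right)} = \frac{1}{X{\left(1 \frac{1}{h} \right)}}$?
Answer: $2976$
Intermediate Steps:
$x{\left(h \right)} = - \frac{1}{3}$ ($x{\left(h \right)} = \frac{1}{-3} = - \frac{1}{3}$)
$j{\left(H,Z \right)} = -3$ ($j{\left(H,Z \right)} = \frac{1}{- \frac{1}{3}} = -3$)
$- 31 j{\left(-4,2 \right)} 32 = \left(-31\right) \left(-3\right) 32 = 93 \cdot 32 = 2976$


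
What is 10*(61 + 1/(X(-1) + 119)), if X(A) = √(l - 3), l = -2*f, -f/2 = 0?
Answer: 4320615/7082 - 5*I*√3/7082 ≈ 610.08 - 0.0012229*I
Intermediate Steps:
f = 0 (f = -2*0 = 0)
l = 0 (l = -2*0 = 0)
X(A) = I*√3 (X(A) = √(0 - 3) = √(-3) = I*√3)
10*(61 + 1/(X(-1) + 119)) = 10*(61 + 1/(I*√3 + 119)) = 10*(61 + 1/(119 + I*√3)) = 610 + 10/(119 + I*√3)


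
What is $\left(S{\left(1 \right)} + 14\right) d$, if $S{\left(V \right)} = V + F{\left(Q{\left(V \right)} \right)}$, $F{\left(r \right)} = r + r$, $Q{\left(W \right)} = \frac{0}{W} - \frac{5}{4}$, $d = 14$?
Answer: $175$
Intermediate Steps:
$Q{\left(W \right)} = - \frac{5}{4}$ ($Q{\left(W \right)} = 0 - \frac{5}{4} = - \frac{5}{4}$)
$F{\left(r \right)} = 2 r$
$S{\left(V \right)} = - \frac{5}{2} + V$ ($S{\left(V \right)} = V + 2 \left(- \frac{5}{4}\right) = V - \frac{5}{2} = - \frac{5}{2} + V$)
$\left(S{\left(1 \right)} + 14\right) d = \left(\left(- \frac{5}{2} + 1\right) + 14\right) 14 = \left(- \frac{3}{2} + 14\right) 14 = \frac{25}{2} \cdot 14 = 175$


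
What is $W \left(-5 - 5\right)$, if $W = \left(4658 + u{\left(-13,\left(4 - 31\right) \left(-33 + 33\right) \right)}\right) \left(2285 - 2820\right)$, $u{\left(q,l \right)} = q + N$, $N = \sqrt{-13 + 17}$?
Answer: $24861450$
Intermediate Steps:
$N = 2$ ($N = \sqrt{4} = 2$)
$u{\left(q,l \right)} = 2 + q$ ($u{\left(q,l \right)} = q + 2 = 2 + q$)
$W = -2486145$ ($W = \left(4658 + \left(2 - 13\right)\right) \left(2285 - 2820\right) = \left(4658 - 11\right) \left(-535\right) = 4647 \left(-535\right) = -2486145$)
$W \left(-5 - 5\right) = - 2486145 \left(-5 - 5\right) = \left(-2486145\right) \left(-10\right) = 24861450$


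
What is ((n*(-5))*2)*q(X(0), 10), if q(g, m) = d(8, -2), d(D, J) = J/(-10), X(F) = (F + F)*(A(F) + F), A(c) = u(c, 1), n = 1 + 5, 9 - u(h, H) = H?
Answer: -12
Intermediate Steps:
u(h, H) = 9 - H
n = 6
A(c) = 8 (A(c) = 9 - 1*1 = 9 - 1 = 8)
X(F) = 2*F*(8 + F) (X(F) = (F + F)*(8 + F) = (2*F)*(8 + F) = 2*F*(8 + F))
d(D, J) = -J/10 (d(D, J) = J*(-1/10) = -J/10)
q(g, m) = 1/5 (q(g, m) = -1/10*(-2) = 1/5)
((n*(-5))*2)*q(X(0), 10) = ((6*(-5))*2)*(1/5) = -30*2*(1/5) = -60*1/5 = -12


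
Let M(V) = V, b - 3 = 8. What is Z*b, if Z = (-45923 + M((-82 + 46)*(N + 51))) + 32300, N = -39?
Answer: -154605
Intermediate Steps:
b = 11 (b = 3 + 8 = 11)
Z = -14055 (Z = (-45923 + (-82 + 46)*(-39 + 51)) + 32300 = (-45923 - 36*12) + 32300 = (-45923 - 432) + 32300 = -46355 + 32300 = -14055)
Z*b = -14055*11 = -154605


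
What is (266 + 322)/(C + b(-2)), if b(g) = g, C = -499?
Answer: -196/167 ≈ -1.1737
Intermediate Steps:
(266 + 322)/(C + b(-2)) = (266 + 322)/(-499 - 2) = 588/(-501) = 588*(-1/501) = -196/167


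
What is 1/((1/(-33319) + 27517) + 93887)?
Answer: 33319/4045059875 ≈ 8.2370e-6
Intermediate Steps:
1/((1/(-33319) + 27517) + 93887) = 1/((-1/33319 + 27517) + 93887) = 1/(916838922/33319 + 93887) = 1/(4045059875/33319) = 33319/4045059875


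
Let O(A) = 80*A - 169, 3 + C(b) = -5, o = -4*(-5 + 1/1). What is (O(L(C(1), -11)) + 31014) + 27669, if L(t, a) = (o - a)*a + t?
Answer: 34114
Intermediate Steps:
o = 16 (o = -4*(-5 + 1) = -4*(-4) = 16)
C(b) = -8 (C(b) = -3 - 5 = -8)
L(t, a) = t + a*(16 - a) (L(t, a) = (16 - a)*a + t = a*(16 - a) + t = t + a*(16 - a))
O(A) = -169 + 80*A
(O(L(C(1), -11)) + 31014) + 27669 = ((-169 + 80*(-8 - 1*(-11)² + 16*(-11))) + 31014) + 27669 = ((-169 + 80*(-8 - 1*121 - 176)) + 31014) + 27669 = ((-169 + 80*(-8 - 121 - 176)) + 31014) + 27669 = ((-169 + 80*(-305)) + 31014) + 27669 = ((-169 - 24400) + 31014) + 27669 = (-24569 + 31014) + 27669 = 6445 + 27669 = 34114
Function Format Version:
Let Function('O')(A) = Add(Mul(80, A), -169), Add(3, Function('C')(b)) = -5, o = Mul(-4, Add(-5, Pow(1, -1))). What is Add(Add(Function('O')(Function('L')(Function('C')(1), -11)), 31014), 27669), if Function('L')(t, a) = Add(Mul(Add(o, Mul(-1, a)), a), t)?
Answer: 34114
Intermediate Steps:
o = 16 (o = Mul(-4, Add(-5, 1)) = Mul(-4, -4) = 16)
Function('C')(b) = -8 (Function('C')(b) = Add(-3, -5) = -8)
Function('L')(t, a) = Add(t, Mul(a, Add(16, Mul(-1, a)))) (Function('L')(t, a) = Add(Mul(Add(16, Mul(-1, a)), a), t) = Add(Mul(a, Add(16, Mul(-1, a))), t) = Add(t, Mul(a, Add(16, Mul(-1, a)))))
Function('O')(A) = Add(-169, Mul(80, A))
Add(Add(Function('O')(Function('L')(Function('C')(1), -11)), 31014), 27669) = Add(Add(Add(-169, Mul(80, Add(-8, Mul(-1, Pow(-11, 2)), Mul(16, -11)))), 31014), 27669) = Add(Add(Add(-169, Mul(80, Add(-8, Mul(-1, 121), -176))), 31014), 27669) = Add(Add(Add(-169, Mul(80, Add(-8, -121, -176))), 31014), 27669) = Add(Add(Add(-169, Mul(80, -305)), 31014), 27669) = Add(Add(Add(-169, -24400), 31014), 27669) = Add(Add(-24569, 31014), 27669) = Add(6445, 27669) = 34114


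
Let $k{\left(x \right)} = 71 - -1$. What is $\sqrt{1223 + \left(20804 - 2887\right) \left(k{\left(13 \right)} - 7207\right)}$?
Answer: $2 i \sqrt{31959143} \approx 11306.0 i$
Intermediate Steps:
$k{\left(x \right)} = 72$ ($k{\left(x \right)} = 71 + 1 = 72$)
$\sqrt{1223 + \left(20804 - 2887\right) \left(k{\left(13 \right)} - 7207\right)} = \sqrt{1223 + \left(20804 - 2887\right) \left(72 - 7207\right)} = \sqrt{1223 + 17917 \left(-7135\right)} = \sqrt{1223 - 127837795} = \sqrt{-127836572} = 2 i \sqrt{31959143}$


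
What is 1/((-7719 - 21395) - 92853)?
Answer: -1/121967 ≈ -8.1989e-6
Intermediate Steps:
1/((-7719 - 21395) - 92853) = 1/(-29114 - 92853) = 1/(-121967) = -1/121967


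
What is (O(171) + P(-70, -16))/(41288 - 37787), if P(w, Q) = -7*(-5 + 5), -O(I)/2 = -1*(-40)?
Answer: -80/3501 ≈ -0.022851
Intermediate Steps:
O(I) = -80 (O(I) = -(-2)*(-40) = -2*40 = -80)
P(w, Q) = 0 (P(w, Q) = -7*0 = 0)
(O(171) + P(-70, -16))/(41288 - 37787) = (-80 + 0)/(41288 - 37787) = -80/3501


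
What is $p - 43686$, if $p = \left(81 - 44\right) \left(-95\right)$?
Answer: $-47201$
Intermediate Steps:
$p = -3515$ ($p = 37 \left(-95\right) = -3515$)
$p - 43686 = -3515 - 43686 = -47201$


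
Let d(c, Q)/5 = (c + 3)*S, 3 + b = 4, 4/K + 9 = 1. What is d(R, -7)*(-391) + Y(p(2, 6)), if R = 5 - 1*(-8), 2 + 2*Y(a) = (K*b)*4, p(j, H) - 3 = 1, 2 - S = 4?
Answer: 62558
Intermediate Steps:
S = -2 (S = 2 - 1*4 = 2 - 4 = -2)
K = -½ (K = 4/(-9 + 1) = 4/(-8) = 4*(-⅛) = -½ ≈ -0.50000)
p(j, H) = 4 (p(j, H) = 3 + 1 = 4)
b = 1 (b = -3 + 4 = 1)
Y(a) = -2 (Y(a) = -1 + (-½*1*4)/2 = -1 + (-½*4)/2 = -1 + (½)*(-2) = -1 - 1 = -2)
R = 13 (R = 5 + 8 = 13)
d(c, Q) = -30 - 10*c (d(c, Q) = 5*((c + 3)*(-2)) = 5*((3 + c)*(-2)) = 5*(-6 - 2*c) = -30 - 10*c)
d(R, -7)*(-391) + Y(p(2, 6)) = (-30 - 10*13)*(-391) - 2 = (-30 - 130)*(-391) - 2 = -160*(-391) - 2 = 62560 - 2 = 62558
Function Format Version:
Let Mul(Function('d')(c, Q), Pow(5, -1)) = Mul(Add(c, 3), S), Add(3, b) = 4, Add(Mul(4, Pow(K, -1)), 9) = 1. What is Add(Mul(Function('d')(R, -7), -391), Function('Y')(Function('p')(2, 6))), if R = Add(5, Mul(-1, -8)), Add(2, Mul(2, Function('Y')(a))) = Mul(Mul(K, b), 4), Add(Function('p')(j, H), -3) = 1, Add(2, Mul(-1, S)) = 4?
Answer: 62558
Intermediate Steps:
S = -2 (S = Add(2, Mul(-1, 4)) = Add(2, -4) = -2)
K = Rational(-1, 2) (K = Mul(4, Pow(Add(-9, 1), -1)) = Mul(4, Pow(-8, -1)) = Mul(4, Rational(-1, 8)) = Rational(-1, 2) ≈ -0.50000)
Function('p')(j, H) = 4 (Function('p')(j, H) = Add(3, 1) = 4)
b = 1 (b = Add(-3, 4) = 1)
Function('Y')(a) = -2 (Function('Y')(a) = Add(-1, Mul(Rational(1, 2), Mul(Mul(Rational(-1, 2), 1), 4))) = Add(-1, Mul(Rational(1, 2), Mul(Rational(-1, 2), 4))) = Add(-1, Mul(Rational(1, 2), -2)) = Add(-1, -1) = -2)
R = 13 (R = Add(5, 8) = 13)
Function('d')(c, Q) = Add(-30, Mul(-10, c)) (Function('d')(c, Q) = Mul(5, Mul(Add(c, 3), -2)) = Mul(5, Mul(Add(3, c), -2)) = Mul(5, Add(-6, Mul(-2, c))) = Add(-30, Mul(-10, c)))
Add(Mul(Function('d')(R, -7), -391), Function('Y')(Function('p')(2, 6))) = Add(Mul(Add(-30, Mul(-10, 13)), -391), -2) = Add(Mul(Add(-30, -130), -391), -2) = Add(Mul(-160, -391), -2) = Add(62560, -2) = 62558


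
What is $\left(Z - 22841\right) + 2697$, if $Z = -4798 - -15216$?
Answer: $-9726$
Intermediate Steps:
$Z = 10418$ ($Z = -4798 + 15216 = 10418$)
$\left(Z - 22841\right) + 2697 = \left(10418 - 22841\right) + 2697 = -12423 + 2697 = -9726$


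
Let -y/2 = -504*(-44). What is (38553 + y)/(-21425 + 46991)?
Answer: -1933/8522 ≈ -0.22682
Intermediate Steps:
y = -44352 (y = -(-1008)*(-44) = -2*22176 = -44352)
(38553 + y)/(-21425 + 46991) = (38553 - 44352)/(-21425 + 46991) = -5799/25566 = -5799*1/25566 = -1933/8522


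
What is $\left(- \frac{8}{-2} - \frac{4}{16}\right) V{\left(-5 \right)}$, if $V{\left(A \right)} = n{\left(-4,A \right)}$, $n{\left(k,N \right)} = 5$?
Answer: $\frac{75}{4} \approx 18.75$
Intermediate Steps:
$V{\left(A \right)} = 5$
$\left(- \frac{8}{-2} - \frac{4}{16}\right) V{\left(-5 \right)} = \left(- \frac{8}{-2} - \frac{4}{16}\right) 5 = \left(\left(-8\right) \left(- \frac{1}{2}\right) - \frac{1}{4}\right) 5 = \left(4 - \frac{1}{4}\right) 5 = \frac{15}{4} \cdot 5 = \frac{75}{4}$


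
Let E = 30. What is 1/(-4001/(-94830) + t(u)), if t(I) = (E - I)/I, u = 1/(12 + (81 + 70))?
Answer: 94830/463627871 ≈ 0.00020454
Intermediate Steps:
u = 1/163 (u = 1/(12 + 151) = 1/163 ≈ 0.0061350)
t(I) = (30 - I)/I
1/(-4001/(-94830) + t(u)) = 1/(-4001/(-94830) + (30 - 1*1/163)/(1/163)) = 1/(-4001*(-1/94830) + 163*(30 - 1/163)) = 1/(4001/94830 + 163*(4889/163)) = 1/(4001/94830 + 4889) = 1/(463627871/94830) = 94830/463627871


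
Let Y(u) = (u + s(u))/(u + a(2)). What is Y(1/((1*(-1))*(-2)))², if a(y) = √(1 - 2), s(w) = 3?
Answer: -147/25 - 196*I/25 ≈ -5.88 - 7.84*I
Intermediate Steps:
a(y) = I (a(y) = √(-1) = I)
Y(u) = (3 + u)/(I + u) (Y(u) = (u + 3)/(u + I) = (3 + u)/(I + u))
Y(1/((1*(-1))*(-2)))² = ((3 + 1/((1*(-1))*(-2)))/(I + 1/((1*(-1))*(-2))))² = ((3 + 1/(-1*(-2)))/(I + 1/(-1*(-2))))² = ((3 + 1/2)/(I + 1/2))² = ((3 + ½)/(I + ½))² = ((7/2)/(½ + I))² = ((4*(½ - I)/5)*(7/2))² = (14*(½ - I)/5)² = 196*(½ - I)²/25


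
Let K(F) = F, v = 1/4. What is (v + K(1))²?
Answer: 25/16 ≈ 1.5625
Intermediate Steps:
v = ¼ ≈ 0.25000
(v + K(1))² = (¼ + 1)² = (5/4)² = 25/16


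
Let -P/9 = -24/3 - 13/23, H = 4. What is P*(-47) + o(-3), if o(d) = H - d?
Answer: -83170/23 ≈ -3616.1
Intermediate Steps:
o(d) = 4 - d
P = 1773/23 (P = -9*(-24/3 - 13/23) = -9*(-24*⅓ - 13*1/23) = -9*(-8 - 13/23) = -9*(-197/23) = 1773/23 ≈ 77.087)
P*(-47) + o(-3) = (1773/23)*(-47) + (4 - 1*(-3)) = -83331/23 + (4 + 3) = -83331/23 + 7 = -83170/23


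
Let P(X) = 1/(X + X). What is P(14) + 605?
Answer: 16941/28 ≈ 605.04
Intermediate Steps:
P(X) = 1/(2*X)
P(14) + 605 = (½)/14 + 605 = (½)*(1/14) + 605 = 1/28 + 605 = 16941/28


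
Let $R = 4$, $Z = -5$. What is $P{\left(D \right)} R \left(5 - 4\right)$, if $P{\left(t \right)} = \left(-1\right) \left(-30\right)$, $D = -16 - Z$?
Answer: $120$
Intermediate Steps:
$D = -11$ ($D = -16 - -5 = -16 + 5 = -11$)
$P{\left(t \right)} = 30$
$P{\left(D \right)} R \left(5 - 4\right) = 30 \cdot 4 \left(5 - 4\right) = 30 \cdot 4 \cdot 1 = 30 \cdot 4 = 120$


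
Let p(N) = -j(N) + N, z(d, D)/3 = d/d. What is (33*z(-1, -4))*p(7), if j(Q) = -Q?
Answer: 1386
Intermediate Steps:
z(d, D) = 3 (z(d, D) = 3*(d/d) = 3*1 = 3)
p(N) = 2*N (p(N) = -(-1)*N + N = N + N = 2*N)
(33*z(-1, -4))*p(7) = (33*3)*(2*7) = 99*14 = 1386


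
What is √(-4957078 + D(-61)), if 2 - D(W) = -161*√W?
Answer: √(-4957076 + 161*I*√61) ≈ 0.28 + 2226.4*I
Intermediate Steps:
D(W) = 2 + 161*√W (D(W) = 2 - (-161)*√W = 2 + 161*√W)
√(-4957078 + D(-61)) = √(-4957078 + (2 + 161*√(-61))) = √(-4957078 + (2 + 161*(I*√61))) = √(-4957078 + (2 + 161*I*√61)) = √(-4957076 + 161*I*√61)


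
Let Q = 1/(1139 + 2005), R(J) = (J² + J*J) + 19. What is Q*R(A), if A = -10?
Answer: 73/1048 ≈ 0.069656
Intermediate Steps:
R(J) = 19 + 2*J² (R(J) = (J² + J²) + 19 = 2*J² + 19 = 19 + 2*J²)
Q = 1/3144 ≈ 0.00031807
Q*R(A) = (19 + 2*(-10)²)/3144 = (19 + 2*100)/3144 = (19 + 200)/3144 = (1/3144)*219 = 73/1048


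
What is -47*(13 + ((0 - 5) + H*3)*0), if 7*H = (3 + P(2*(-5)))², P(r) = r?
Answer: -611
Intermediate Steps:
H = 7 (H = (3 + 2*(-5))²/7 = (3 - 10)²/7 = (⅐)*(-7)² = (⅐)*49 = 7)
-47*(13 + ((0 - 5) + H*3)*0) = -47*(13 + ((0 - 5) + 7*3)*0) = -47*(13 + (-5 + 21)*0) = -47*(13 + 16*0) = -47*(13 + 0) = -47*13 = -611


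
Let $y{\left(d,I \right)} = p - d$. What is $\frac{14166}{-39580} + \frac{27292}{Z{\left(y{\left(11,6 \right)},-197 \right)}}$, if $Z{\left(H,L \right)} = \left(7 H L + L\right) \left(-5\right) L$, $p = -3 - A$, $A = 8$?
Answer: $- \frac{8389850551}{23501721366} \approx -0.35699$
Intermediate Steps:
$p = -11$ ($p = -3 - 8 = -11$)
$y{\left(d,I \right)} = -11 - d$
$Z{\left(H,L \right)} = L \left(- 5 L - 35 H L\right)$ ($Z{\left(H,L \right)} = \left(7 H L + L\right) \left(-5\right) L = \left(L + 7 H L\right) \left(-5\right) L = \left(- 5 L - 35 H L\right) L = L \left(- 5 L - 35 H L\right)$)
$\frac{14166}{-39580} + \frac{27292}{Z{\left(y{\left(11,6 \right)},-197 \right)}} = \frac{14166}{-39580} + \frac{27292}{\left(-197\right)^{2} \left(-5 - 35 \left(-11 - 11\right)\right)} = 14166 \left(- \frac{1}{39580}\right) + \frac{27292}{38809 \left(-5 - 35 \left(-11 - 11\right)\right)} = - \frac{7083}{19790} + \frac{27292}{38809 \left(-5 - -770\right)} = - \frac{7083}{19790} + \frac{27292}{38809 \left(-5 + 770\right)} = - \frac{7083}{19790} + \frac{27292}{38809 \cdot 765} = - \frac{7083}{19790} + \frac{27292}{29688885} = - \frac{8389850551}{23501721366}$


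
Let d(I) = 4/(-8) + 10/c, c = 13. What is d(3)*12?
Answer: 42/13 ≈ 3.2308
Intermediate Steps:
d(I) = 7/26 (d(I) = 4/(-8) + 10/13 = 4*(-⅛) + 10*(1/13) = -½ + 10/13 = 7/26)
d(3)*12 = (7/26)*12 = 42/13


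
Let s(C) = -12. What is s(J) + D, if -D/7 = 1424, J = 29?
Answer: -9980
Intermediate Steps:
D = -9968 (D = -7*1424 = -9968)
s(J) + D = -12 - 9968 = -9980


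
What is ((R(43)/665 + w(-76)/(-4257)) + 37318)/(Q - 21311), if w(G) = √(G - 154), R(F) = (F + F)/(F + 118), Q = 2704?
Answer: -3995451756/1992158455 + I*√230/79209999 ≈ -2.0056 + 1.9146e-7*I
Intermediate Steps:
R(F) = 2*F/(118 + F) (R(F) = (2*F)/(118 + F) = 2*F/(118 + F))
w(G) = √(-154 + G)
((R(43)/665 + w(-76)/(-4257)) + 37318)/(Q - 21311) = (((2*43/(118 + 43))/665 + √(-154 - 76)/(-4257)) + 37318)/(2704 - 21311) = (((2*43/161)*(1/665) + √(-230)*(-1/4257)) + 37318)/(-18607) = (((2*43*(1/161))*(1/665) + (I*√230)*(-1/4257)) + 37318)*(-1/18607) = (((86/161)*(1/665) - I*√230/4257) + 37318)*(-1/18607) = ((86/107065 - I*√230/4257) + 37318)*(-1/18607) = (3995451756/107065 - I*√230/4257)*(-1/18607) = -3995451756/1992158455 + I*√230/79209999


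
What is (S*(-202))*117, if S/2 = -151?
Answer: 7137468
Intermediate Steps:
S = -302 (S = 2*(-151) = -302)
(S*(-202))*117 = -302*(-202)*117 = 61004*117 = 7137468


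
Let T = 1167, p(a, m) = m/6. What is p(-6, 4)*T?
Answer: 778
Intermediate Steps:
p(a, m) = m/6 (p(a, m) = m*(⅙) = m/6)
p(-6, 4)*T = ((⅙)*4)*1167 = (⅔)*1167 = 778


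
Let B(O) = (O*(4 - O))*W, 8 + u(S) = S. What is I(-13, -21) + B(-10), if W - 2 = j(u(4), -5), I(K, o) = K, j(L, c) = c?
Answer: 407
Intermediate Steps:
u(S) = -8 + S
W = -3 (W = 2 - 5 = -3)
B(O) = -3*O*(4 - O) (B(O) = (O*(4 - O))*(-3) = -3*O*(4 - O))
I(-13, -21) + B(-10) = -13 + 3*(-10)*(-4 - 10) = -13 + 3*(-10)*(-14) = -13 + 420 = 407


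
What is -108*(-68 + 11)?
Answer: 6156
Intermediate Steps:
-108*(-68 + 11) = -108*(-57) = 6156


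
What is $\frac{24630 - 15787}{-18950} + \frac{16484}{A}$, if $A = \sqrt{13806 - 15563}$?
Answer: $- \frac{8843}{18950} - \frac{16484 i \sqrt{1757}}{1757} \approx -0.46665 - 393.26 i$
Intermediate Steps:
$A = i \sqrt{1757}$ ($A = \sqrt{-1757} = i \sqrt{1757} \approx 41.917 i$)
$\frac{24630 - 15787}{-18950} + \frac{16484}{A} = \frac{24630 - 15787}{-18950} + \frac{16484}{i \sqrt{1757}} = \left(24630 - 15787\right) \left(- \frac{1}{18950}\right) + 16484 \left(- \frac{i \sqrt{1757}}{1757}\right) = 8843 \left(- \frac{1}{18950}\right) - \frac{16484 i \sqrt{1757}}{1757} = - \frac{8843}{18950} - \frac{16484 i \sqrt{1757}}{1757}$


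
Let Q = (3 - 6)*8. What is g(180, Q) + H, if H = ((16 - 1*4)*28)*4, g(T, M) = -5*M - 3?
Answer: 1461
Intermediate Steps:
Q = -24 (Q = -3*8 = -24)
g(T, M) = -3 - 5*M
H = 1344 (H = ((16 - 4)*28)*4 = (12*28)*4 = 336*4 = 1344)
g(180, Q) + H = (-3 - 5*(-24)) + 1344 = (-3 + 120) + 1344 = 117 + 1344 = 1461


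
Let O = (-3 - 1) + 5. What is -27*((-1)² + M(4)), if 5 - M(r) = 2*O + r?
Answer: 0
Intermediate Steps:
O = 1 (O = -4 + 5 = 1)
M(r) = 3 - r (M(r) = 5 - (2*1 + r) = 5 - (2 + r) = 5 + (-2 - r) = 3 - r)
-27*((-1)² + M(4)) = -27*((-1)² + (3 - 1*4)) = -27*(1 + (3 - 4)) = -27*(1 - 1) = -27*0 = 0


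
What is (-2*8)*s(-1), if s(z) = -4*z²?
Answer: 64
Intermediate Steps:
(-2*8)*s(-1) = (-2*8)*(-4*(-1)²) = -(-64) = -16*(-4) = 64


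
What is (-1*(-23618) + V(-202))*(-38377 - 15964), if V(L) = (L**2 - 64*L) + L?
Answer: -4192299468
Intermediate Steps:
V(L) = L**2 - 63*L
(-1*(-23618) + V(-202))*(-38377 - 15964) = (-1*(-23618) - 202*(-63 - 202))*(-38377 - 15964) = (23618 - 202*(-265))*(-54341) = (23618 + 53530)*(-54341) = 77148*(-54341) = -4192299468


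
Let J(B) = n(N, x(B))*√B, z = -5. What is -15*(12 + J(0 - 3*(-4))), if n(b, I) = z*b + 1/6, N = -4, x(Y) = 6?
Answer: -180 - 605*√3 ≈ -1227.9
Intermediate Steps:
n(b, I) = ⅙ - 5*b (n(b, I) = -5*b + 1/6 = -5*b + ⅙ = ⅙ - 5*b)
J(B) = 121*√B/6 (J(B) = (⅙ - 5*(-4))*√B = (⅙ + 20)*√B = 121*√B/6)
-15*(12 + J(0 - 3*(-4))) = -15*(12 + 121*√(0 - 3*(-4))/6) = -15*(12 + 121*√(0 + 12)/6) = -15*(12 + 121*√12/6) = -15*(12 + 121*(2*√3)/6) = -15*(12 + 121*√3/3) = -180 - 605*√3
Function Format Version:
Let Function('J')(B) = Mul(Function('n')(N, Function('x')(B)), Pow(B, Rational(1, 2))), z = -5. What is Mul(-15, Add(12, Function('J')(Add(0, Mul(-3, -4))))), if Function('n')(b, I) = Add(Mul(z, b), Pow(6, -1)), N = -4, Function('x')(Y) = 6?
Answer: Add(-180, Mul(-605, Pow(3, Rational(1, 2)))) ≈ -1227.9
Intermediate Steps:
Function('n')(b, I) = Add(Rational(1, 6), Mul(-5, b)) (Function('n')(b, I) = Add(Mul(-5, b), Pow(6, -1)) = Add(Mul(-5, b), Rational(1, 6)) = Add(Rational(1, 6), Mul(-5, b)))
Function('J')(B) = Mul(Rational(121, 6), Pow(B, Rational(1, 2))) (Function('J')(B) = Mul(Add(Rational(1, 6), Mul(-5, -4)), Pow(B, Rational(1, 2))) = Mul(Add(Rational(1, 6), 20), Pow(B, Rational(1, 2))) = Mul(Rational(121, 6), Pow(B, Rational(1, 2))))
Mul(-15, Add(12, Function('J')(Add(0, Mul(-3, -4))))) = Mul(-15, Add(12, Mul(Rational(121, 6), Pow(Add(0, Mul(-3, -4)), Rational(1, 2))))) = Mul(-15, Add(12, Mul(Rational(121, 6), Pow(Add(0, 12), Rational(1, 2))))) = Mul(-15, Add(12, Mul(Rational(121, 6), Pow(12, Rational(1, 2))))) = Mul(-15, Add(12, Mul(Rational(121, 6), Mul(2, Pow(3, Rational(1, 2)))))) = Mul(-15, Add(12, Mul(Rational(121, 3), Pow(3, Rational(1, 2))))) = Add(-180, Mul(-605, Pow(3, Rational(1, 2))))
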